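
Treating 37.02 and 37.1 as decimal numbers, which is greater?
37.1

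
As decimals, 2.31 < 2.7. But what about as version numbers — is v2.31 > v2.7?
True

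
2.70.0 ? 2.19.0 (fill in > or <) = >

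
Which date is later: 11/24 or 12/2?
12/2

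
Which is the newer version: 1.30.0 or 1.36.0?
1.36.0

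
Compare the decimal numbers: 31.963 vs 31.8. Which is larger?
31.963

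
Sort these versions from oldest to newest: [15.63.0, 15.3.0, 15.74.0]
[15.3.0, 15.63.0, 15.74.0]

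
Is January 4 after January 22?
No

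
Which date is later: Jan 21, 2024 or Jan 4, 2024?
Jan 21, 2024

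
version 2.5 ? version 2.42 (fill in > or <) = <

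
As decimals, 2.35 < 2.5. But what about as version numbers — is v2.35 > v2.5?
True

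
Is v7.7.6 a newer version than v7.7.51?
No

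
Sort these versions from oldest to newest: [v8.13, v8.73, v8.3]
[v8.3, v8.13, v8.73]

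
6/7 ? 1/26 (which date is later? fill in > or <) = >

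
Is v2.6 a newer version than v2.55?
No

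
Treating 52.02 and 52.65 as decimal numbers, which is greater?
52.65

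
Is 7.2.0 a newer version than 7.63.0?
No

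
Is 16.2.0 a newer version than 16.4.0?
No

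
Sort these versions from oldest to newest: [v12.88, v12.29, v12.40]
[v12.29, v12.40, v12.88]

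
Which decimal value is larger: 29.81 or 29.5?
29.81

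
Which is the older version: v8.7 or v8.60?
v8.7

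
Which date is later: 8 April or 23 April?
23 April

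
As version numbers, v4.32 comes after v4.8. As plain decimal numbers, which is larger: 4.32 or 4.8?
4.8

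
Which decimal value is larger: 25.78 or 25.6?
25.78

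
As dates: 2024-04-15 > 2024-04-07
True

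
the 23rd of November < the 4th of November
False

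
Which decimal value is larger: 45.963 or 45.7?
45.963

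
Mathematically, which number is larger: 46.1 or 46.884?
46.884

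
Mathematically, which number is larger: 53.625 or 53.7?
53.7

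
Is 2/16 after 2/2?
Yes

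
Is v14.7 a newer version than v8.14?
Yes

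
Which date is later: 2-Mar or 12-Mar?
12-Mar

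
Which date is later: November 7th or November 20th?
November 20th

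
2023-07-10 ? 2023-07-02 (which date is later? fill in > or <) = >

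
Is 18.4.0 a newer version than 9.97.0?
Yes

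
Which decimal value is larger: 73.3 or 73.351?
73.351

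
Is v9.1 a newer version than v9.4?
No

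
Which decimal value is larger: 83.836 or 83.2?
83.836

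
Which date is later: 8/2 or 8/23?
8/23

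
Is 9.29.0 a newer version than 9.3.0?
Yes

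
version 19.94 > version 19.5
True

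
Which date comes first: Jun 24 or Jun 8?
Jun 8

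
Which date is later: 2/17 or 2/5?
2/17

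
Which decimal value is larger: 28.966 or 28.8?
28.966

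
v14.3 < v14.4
True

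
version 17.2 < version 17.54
True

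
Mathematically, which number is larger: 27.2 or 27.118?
27.2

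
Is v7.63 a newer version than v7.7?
Yes. Version numbers are compared segment by segment as integers, not as decimals: minor version 63 > 7, so v7.63 > v7.7 (even though the decimal 7.63 < 7.7).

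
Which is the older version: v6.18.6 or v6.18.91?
v6.18.6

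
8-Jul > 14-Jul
False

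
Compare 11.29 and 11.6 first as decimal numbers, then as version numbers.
As decimals: 11.29 < 11.6. As versions: v11.29 > v11.6 (minor version 29 > 6).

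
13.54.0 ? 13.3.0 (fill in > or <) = >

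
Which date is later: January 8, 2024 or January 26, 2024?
January 26, 2024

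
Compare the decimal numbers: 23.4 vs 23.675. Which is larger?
23.675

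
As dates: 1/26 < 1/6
False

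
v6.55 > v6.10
True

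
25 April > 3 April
True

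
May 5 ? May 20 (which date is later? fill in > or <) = <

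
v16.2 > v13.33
True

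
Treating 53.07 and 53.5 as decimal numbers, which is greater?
53.5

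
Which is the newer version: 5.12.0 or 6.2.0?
6.2.0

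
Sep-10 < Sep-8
False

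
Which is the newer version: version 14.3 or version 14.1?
version 14.3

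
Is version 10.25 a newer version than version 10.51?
No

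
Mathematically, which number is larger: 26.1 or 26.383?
26.383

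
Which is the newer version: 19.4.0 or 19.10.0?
19.10.0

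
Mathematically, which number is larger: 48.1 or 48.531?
48.531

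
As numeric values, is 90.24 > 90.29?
False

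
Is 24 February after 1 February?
Yes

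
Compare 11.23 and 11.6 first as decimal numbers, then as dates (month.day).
As decimals: 11.23 < 11.6. As dates: 11/23 is later than 11/6 (day 23 > day 6).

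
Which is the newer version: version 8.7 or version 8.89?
version 8.89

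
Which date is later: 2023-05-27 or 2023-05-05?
2023-05-27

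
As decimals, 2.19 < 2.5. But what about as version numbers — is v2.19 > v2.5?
True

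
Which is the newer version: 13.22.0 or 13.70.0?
13.70.0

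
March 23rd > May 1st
False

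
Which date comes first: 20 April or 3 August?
20 April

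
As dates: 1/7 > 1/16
False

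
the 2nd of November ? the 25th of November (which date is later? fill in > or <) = <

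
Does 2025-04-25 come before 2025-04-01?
No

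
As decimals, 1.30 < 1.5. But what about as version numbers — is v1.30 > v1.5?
True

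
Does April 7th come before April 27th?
Yes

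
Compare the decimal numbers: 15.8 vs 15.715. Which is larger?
15.8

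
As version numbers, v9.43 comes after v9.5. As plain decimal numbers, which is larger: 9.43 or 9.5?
9.5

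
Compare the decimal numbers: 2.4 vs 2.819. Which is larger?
2.819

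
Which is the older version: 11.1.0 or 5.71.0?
5.71.0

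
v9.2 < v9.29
True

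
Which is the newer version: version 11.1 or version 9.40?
version 11.1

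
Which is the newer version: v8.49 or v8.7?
v8.49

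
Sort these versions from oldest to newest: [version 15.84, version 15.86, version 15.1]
[version 15.1, version 15.84, version 15.86]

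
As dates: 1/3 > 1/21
False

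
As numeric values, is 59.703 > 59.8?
False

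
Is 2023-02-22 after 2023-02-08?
Yes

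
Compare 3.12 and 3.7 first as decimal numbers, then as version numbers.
As decimals: 3.12 < 3.7. As versions: v3.12 > v3.7 (minor version 12 > 7).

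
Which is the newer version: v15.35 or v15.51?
v15.51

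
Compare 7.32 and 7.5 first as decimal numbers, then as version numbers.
As decimals: 7.32 < 7.5. As versions: v7.32 > v7.5 (minor version 32 > 5).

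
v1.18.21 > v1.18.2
True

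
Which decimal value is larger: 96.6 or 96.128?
96.6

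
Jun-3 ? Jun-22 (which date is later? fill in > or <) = <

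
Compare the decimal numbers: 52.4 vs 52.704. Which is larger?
52.704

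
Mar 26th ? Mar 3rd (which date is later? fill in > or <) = >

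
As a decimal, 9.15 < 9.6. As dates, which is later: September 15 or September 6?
September 15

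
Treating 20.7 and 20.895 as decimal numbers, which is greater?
20.895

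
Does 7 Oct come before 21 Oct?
Yes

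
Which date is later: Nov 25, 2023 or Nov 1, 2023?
Nov 25, 2023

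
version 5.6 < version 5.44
True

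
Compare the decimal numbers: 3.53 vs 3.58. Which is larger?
3.58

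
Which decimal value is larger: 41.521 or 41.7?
41.7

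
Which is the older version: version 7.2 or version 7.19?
version 7.2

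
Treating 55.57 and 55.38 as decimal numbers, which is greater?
55.57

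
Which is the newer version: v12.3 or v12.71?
v12.71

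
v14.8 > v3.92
True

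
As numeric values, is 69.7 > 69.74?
False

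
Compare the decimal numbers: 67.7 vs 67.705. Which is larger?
67.705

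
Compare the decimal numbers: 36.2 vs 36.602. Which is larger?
36.602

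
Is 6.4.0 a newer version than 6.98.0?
No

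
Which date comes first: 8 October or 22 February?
22 February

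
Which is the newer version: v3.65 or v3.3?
v3.65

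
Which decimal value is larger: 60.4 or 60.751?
60.751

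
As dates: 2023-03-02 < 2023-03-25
True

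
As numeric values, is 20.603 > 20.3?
True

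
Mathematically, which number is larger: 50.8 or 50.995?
50.995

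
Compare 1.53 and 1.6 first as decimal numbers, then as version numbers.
As decimals: 1.53 < 1.6. As versions: v1.53 > v1.6 (minor version 53 > 6).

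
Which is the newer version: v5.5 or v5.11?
v5.11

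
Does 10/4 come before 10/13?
Yes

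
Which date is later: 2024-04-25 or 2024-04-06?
2024-04-25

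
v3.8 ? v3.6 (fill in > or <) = >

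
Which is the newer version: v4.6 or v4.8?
v4.8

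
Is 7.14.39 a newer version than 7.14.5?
Yes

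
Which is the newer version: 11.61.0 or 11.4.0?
11.61.0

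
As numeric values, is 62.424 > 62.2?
True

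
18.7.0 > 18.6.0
True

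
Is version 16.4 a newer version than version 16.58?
No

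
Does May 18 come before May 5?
No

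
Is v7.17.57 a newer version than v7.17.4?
Yes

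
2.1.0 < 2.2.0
True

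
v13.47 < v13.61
True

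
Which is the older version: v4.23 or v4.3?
v4.3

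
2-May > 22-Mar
True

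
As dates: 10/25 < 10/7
False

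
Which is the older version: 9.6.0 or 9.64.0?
9.6.0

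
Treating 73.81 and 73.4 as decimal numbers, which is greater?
73.81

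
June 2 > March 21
True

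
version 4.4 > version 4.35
False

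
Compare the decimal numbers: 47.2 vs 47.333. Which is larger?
47.333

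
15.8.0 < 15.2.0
False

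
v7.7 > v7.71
False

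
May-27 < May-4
False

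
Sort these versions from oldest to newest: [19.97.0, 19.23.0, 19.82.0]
[19.23.0, 19.82.0, 19.97.0]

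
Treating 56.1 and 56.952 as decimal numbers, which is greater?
56.952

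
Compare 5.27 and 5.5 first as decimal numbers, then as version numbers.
As decimals: 5.27 < 5.5. As versions: v5.27 > v5.5 (minor version 27 > 5).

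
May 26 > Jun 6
False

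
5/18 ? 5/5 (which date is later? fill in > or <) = >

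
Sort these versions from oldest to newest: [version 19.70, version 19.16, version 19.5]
[version 19.5, version 19.16, version 19.70]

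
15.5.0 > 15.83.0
False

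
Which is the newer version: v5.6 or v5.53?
v5.53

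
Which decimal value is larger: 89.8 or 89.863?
89.863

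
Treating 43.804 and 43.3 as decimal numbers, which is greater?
43.804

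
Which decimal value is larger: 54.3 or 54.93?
54.93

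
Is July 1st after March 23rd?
Yes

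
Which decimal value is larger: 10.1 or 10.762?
10.762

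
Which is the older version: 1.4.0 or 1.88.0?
1.4.0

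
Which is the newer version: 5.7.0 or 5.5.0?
5.7.0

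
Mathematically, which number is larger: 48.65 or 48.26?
48.65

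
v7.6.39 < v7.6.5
False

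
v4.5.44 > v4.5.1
True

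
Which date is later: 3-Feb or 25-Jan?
3-Feb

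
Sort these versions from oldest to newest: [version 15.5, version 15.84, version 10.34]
[version 10.34, version 15.5, version 15.84]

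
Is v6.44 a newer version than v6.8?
Yes. Version numbers are compared segment by segment as integers, not as decimals: minor version 44 > 8, so v6.44 > v6.8 (even though the decimal 6.44 < 6.8).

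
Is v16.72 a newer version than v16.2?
Yes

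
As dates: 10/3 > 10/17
False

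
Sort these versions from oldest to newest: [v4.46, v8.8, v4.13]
[v4.13, v4.46, v8.8]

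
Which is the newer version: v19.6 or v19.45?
v19.45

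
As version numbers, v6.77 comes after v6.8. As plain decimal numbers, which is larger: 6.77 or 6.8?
6.8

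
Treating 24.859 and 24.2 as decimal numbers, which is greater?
24.859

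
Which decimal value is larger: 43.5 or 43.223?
43.5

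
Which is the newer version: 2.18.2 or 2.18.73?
2.18.73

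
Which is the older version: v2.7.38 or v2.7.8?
v2.7.8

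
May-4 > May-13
False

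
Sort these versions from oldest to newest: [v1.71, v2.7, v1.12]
[v1.12, v1.71, v2.7]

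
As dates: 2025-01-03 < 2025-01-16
True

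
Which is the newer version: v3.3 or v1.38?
v3.3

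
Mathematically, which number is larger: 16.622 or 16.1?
16.622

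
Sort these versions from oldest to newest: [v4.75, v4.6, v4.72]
[v4.6, v4.72, v4.75]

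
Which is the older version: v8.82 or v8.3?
v8.3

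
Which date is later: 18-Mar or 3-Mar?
18-Mar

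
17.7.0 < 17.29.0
True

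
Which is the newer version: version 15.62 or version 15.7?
version 15.62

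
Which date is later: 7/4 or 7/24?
7/24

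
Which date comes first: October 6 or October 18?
October 6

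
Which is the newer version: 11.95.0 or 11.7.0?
11.95.0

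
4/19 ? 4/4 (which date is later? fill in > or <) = >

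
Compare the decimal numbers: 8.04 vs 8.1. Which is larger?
8.1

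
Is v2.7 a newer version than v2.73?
No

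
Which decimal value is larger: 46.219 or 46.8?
46.8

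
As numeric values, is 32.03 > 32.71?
False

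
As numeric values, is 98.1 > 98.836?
False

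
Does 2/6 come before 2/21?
Yes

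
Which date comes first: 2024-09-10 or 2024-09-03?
2024-09-03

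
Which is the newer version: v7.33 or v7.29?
v7.33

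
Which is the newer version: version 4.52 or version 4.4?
version 4.52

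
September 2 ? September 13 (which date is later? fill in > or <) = <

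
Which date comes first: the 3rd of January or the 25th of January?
the 3rd of January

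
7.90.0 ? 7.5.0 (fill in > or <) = >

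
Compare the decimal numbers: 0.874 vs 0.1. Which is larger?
0.874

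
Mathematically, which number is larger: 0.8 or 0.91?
0.91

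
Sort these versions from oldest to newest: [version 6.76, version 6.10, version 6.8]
[version 6.8, version 6.10, version 6.76]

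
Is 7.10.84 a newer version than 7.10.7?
Yes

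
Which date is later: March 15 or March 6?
March 15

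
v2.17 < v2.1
False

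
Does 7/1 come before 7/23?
Yes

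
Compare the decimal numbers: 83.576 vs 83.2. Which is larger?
83.576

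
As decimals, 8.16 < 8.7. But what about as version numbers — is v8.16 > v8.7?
True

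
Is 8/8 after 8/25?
No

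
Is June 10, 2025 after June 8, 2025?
Yes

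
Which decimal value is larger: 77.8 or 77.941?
77.941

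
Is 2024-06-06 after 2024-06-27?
No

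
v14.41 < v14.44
True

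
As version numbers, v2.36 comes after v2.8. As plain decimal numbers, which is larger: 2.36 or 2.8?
2.8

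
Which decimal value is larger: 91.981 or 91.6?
91.981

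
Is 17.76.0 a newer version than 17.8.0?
Yes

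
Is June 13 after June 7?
Yes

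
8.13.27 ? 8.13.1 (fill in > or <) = >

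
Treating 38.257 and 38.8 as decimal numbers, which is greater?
38.8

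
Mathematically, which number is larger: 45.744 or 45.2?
45.744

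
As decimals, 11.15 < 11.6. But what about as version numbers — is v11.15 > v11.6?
True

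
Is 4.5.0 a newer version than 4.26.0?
No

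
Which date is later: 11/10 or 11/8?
11/10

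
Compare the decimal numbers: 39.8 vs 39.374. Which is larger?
39.8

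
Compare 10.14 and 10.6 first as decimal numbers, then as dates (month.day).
As decimals: 10.14 < 10.6. As dates: 10/14 is later than 10/6 (day 14 > day 6).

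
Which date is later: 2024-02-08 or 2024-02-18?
2024-02-18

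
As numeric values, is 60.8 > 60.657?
True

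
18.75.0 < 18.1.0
False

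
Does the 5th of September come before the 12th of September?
Yes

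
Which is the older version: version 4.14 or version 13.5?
version 4.14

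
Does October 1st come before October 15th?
Yes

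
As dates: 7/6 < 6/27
False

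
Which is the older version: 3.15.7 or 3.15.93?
3.15.7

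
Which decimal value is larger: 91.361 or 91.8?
91.8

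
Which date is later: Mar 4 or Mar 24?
Mar 24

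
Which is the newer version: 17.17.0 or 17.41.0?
17.41.0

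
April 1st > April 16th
False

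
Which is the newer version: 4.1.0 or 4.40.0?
4.40.0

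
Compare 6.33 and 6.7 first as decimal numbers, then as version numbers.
As decimals: 6.33 < 6.7. As versions: v6.33 > v6.7 (minor version 33 > 7).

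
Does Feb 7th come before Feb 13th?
Yes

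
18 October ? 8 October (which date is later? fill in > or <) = >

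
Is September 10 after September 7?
Yes. Day 10 comes after day 7 in September — this is a date comparison, not a decimal one (the decimal 9.10 would be smaller than 9.7).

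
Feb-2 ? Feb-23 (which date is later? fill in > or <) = <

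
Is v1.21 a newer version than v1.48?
No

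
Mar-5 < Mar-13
True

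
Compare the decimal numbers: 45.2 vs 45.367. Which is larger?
45.367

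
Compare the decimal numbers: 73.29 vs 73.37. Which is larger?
73.37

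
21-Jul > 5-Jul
True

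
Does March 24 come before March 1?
No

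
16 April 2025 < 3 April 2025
False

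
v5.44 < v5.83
True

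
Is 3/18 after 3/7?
Yes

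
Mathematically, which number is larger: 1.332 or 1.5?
1.5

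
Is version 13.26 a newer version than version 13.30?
No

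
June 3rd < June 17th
True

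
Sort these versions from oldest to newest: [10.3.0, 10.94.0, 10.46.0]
[10.3.0, 10.46.0, 10.94.0]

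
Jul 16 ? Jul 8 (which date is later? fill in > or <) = >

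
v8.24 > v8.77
False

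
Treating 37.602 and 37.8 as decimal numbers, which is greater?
37.8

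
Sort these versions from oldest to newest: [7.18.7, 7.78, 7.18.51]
[7.18.7, 7.18.51, 7.78]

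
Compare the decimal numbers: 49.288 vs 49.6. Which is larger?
49.6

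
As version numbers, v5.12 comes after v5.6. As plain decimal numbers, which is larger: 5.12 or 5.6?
5.6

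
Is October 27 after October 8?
Yes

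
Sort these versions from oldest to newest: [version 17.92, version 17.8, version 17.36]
[version 17.8, version 17.36, version 17.92]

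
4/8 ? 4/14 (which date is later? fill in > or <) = <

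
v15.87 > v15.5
True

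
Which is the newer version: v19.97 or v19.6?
v19.97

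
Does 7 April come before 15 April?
Yes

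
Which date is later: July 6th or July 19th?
July 19th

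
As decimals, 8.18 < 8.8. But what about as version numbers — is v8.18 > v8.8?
True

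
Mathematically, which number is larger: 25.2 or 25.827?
25.827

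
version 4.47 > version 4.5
True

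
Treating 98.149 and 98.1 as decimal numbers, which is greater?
98.149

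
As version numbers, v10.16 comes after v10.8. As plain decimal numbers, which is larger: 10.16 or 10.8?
10.8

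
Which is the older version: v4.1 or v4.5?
v4.1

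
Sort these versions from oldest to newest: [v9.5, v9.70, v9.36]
[v9.5, v9.36, v9.70]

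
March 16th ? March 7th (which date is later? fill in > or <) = >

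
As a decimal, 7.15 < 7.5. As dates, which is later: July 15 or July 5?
July 15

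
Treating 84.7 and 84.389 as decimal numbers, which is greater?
84.7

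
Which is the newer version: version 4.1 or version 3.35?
version 4.1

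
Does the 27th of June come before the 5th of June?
No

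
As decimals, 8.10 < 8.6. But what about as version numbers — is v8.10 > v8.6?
True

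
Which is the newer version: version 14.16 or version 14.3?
version 14.16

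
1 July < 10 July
True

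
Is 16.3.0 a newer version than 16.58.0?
No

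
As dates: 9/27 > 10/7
False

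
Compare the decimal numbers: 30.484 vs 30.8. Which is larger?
30.8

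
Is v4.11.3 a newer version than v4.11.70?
No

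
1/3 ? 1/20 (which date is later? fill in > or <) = <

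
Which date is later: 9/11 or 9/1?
9/11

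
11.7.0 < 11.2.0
False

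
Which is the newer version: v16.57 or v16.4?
v16.57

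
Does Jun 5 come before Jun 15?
Yes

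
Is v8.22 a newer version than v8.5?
Yes. Version numbers are compared segment by segment as integers, not as decimals: minor version 22 > 5, so v8.22 > v8.5 (even though the decimal 8.22 < 8.5).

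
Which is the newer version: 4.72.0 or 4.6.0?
4.72.0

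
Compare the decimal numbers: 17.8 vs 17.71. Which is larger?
17.8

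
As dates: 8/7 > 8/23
False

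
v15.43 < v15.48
True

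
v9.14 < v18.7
True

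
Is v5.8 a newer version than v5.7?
Yes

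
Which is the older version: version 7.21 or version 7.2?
version 7.2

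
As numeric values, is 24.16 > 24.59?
False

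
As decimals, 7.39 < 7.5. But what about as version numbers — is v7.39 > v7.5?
True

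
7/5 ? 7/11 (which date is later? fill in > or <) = <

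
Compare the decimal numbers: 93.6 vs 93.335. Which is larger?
93.6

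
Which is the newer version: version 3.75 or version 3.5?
version 3.75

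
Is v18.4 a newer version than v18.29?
No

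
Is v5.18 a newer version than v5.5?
Yes. Version numbers are compared segment by segment as integers, not as decimals: minor version 18 > 5, so v5.18 > v5.5 (even though the decimal 5.18 < 5.5).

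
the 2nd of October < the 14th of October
True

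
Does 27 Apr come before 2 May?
Yes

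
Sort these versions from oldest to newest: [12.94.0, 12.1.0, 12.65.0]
[12.1.0, 12.65.0, 12.94.0]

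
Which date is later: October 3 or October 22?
October 22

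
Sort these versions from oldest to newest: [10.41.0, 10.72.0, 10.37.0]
[10.37.0, 10.41.0, 10.72.0]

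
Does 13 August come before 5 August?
No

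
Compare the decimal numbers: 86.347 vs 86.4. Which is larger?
86.4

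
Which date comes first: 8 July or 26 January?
26 January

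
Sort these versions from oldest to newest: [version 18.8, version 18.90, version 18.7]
[version 18.7, version 18.8, version 18.90]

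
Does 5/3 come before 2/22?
No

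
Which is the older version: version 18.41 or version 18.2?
version 18.2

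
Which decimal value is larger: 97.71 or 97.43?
97.71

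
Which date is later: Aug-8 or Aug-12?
Aug-12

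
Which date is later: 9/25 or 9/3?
9/25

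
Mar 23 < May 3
True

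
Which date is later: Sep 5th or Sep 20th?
Sep 20th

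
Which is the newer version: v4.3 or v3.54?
v4.3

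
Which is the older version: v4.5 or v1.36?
v1.36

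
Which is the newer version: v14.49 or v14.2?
v14.49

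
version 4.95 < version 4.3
False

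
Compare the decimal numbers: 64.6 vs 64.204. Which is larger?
64.6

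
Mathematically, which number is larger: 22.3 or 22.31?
22.31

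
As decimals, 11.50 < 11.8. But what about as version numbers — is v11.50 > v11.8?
True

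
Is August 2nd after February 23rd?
Yes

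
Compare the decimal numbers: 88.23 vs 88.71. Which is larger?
88.71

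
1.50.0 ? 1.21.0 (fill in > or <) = >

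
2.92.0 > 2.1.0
True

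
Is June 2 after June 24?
No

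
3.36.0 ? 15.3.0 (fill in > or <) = <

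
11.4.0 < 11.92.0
True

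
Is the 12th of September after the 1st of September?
Yes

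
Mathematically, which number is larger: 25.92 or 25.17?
25.92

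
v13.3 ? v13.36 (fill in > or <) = <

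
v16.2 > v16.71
False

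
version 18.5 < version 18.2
False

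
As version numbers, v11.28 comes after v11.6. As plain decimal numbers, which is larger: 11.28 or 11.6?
11.6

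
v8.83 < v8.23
False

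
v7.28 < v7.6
False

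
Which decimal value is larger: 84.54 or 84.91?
84.91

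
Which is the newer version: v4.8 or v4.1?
v4.8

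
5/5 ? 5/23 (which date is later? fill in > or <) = <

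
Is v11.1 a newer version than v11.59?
No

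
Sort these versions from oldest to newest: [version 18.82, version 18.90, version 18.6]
[version 18.6, version 18.82, version 18.90]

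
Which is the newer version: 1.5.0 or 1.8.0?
1.8.0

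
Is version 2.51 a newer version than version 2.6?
Yes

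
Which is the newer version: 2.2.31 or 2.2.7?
2.2.31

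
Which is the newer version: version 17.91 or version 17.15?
version 17.91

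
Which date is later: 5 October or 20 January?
5 October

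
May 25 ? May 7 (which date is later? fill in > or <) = >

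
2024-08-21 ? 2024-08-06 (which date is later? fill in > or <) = >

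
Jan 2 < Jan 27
True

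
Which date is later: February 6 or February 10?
February 10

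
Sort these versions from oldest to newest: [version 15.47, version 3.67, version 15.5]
[version 3.67, version 15.5, version 15.47]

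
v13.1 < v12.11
False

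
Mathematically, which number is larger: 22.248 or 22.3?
22.3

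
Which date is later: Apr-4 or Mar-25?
Apr-4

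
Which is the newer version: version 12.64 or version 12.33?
version 12.64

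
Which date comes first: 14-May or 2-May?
2-May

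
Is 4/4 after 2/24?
Yes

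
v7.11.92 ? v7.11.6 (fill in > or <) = >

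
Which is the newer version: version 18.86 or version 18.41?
version 18.86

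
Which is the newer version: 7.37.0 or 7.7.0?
7.37.0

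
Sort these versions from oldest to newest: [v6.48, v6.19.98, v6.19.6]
[v6.19.6, v6.19.98, v6.48]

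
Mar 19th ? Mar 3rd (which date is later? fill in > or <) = >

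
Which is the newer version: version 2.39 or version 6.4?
version 6.4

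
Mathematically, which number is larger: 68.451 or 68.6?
68.6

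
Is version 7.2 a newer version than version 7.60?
No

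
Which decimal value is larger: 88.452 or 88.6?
88.6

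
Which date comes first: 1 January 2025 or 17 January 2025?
1 January 2025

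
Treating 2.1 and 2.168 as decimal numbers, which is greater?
2.168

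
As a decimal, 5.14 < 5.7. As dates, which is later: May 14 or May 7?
May 14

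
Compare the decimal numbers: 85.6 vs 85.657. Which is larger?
85.657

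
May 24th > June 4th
False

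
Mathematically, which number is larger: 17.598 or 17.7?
17.7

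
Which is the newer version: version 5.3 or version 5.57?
version 5.57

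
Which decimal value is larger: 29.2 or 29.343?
29.343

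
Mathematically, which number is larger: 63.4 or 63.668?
63.668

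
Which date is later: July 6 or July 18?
July 18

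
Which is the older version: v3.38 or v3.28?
v3.28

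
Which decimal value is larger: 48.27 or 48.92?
48.92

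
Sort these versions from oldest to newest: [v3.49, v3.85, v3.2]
[v3.2, v3.49, v3.85]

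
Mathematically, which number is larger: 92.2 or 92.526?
92.526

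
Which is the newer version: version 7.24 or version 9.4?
version 9.4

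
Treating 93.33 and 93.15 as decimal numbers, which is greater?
93.33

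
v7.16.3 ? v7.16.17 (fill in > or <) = <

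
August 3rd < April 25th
False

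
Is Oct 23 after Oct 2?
Yes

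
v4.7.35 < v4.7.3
False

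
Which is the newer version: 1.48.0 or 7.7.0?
7.7.0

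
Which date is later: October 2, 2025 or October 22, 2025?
October 22, 2025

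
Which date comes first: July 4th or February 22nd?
February 22nd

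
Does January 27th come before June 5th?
Yes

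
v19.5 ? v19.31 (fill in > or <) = <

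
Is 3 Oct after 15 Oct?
No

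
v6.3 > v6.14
False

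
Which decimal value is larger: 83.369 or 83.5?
83.5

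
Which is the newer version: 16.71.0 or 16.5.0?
16.71.0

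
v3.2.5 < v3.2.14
True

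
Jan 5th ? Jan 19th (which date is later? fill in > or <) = <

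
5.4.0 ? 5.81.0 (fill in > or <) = <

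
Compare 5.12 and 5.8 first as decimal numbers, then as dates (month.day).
As decimals: 5.12 < 5.8. As dates: 5/12 is later than 5/8 (day 12 > day 8).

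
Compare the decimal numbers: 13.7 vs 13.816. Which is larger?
13.816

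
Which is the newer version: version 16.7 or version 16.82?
version 16.82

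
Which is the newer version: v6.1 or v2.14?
v6.1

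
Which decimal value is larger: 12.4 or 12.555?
12.555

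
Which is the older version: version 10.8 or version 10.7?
version 10.7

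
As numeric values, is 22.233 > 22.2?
True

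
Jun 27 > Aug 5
False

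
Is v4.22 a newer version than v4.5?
Yes. Version numbers are compared segment by segment as integers, not as decimals: minor version 22 > 5, so v4.22 > v4.5 (even though the decimal 4.22 < 4.5).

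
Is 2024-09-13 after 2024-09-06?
Yes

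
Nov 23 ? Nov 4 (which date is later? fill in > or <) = >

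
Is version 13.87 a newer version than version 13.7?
Yes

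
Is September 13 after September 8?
Yes. Day 13 comes after day 8 in September — this is a date comparison, not a decimal one (the decimal 9.13 would be smaller than 9.8).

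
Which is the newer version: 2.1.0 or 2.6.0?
2.6.0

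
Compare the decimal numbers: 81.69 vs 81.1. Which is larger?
81.69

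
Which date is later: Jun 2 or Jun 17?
Jun 17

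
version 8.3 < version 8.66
True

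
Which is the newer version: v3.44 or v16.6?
v16.6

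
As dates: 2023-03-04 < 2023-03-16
True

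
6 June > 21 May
True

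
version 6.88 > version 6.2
True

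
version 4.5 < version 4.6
True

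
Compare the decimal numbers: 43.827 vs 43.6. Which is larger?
43.827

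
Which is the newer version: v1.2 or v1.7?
v1.7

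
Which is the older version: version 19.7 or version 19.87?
version 19.7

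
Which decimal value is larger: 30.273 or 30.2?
30.273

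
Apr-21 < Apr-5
False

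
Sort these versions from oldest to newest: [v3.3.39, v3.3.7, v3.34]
[v3.3.7, v3.3.39, v3.34]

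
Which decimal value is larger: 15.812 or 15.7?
15.812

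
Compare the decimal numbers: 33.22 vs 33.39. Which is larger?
33.39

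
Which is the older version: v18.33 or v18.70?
v18.33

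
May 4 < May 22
True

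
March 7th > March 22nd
False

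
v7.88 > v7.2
True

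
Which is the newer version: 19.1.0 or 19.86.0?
19.86.0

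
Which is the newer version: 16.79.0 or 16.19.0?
16.79.0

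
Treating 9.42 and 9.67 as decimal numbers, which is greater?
9.67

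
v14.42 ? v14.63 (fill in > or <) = <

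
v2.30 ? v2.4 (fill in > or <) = >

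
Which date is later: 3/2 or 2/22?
3/2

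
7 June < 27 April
False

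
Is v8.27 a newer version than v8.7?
Yes. Version numbers are compared segment by segment as integers, not as decimals: minor version 27 > 7, so v8.27 > v8.7 (even though the decimal 8.27 < 8.7).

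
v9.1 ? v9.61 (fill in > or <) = <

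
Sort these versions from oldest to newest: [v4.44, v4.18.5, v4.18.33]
[v4.18.5, v4.18.33, v4.44]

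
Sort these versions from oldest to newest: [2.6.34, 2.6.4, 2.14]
[2.6.4, 2.6.34, 2.14]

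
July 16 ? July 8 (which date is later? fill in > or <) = >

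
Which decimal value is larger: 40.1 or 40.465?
40.465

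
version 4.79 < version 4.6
False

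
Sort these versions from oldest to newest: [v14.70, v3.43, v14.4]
[v3.43, v14.4, v14.70]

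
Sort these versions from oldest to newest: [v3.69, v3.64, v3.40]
[v3.40, v3.64, v3.69]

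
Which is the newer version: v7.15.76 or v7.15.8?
v7.15.76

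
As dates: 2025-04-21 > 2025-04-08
True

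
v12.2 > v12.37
False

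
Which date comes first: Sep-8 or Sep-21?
Sep-8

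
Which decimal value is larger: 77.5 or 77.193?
77.5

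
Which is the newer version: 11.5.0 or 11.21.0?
11.21.0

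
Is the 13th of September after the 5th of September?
Yes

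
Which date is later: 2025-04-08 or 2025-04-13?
2025-04-13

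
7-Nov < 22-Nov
True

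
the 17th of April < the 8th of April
False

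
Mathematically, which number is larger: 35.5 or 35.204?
35.5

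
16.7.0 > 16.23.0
False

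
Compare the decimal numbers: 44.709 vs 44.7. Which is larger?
44.709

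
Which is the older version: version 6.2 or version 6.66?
version 6.2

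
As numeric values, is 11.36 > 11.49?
False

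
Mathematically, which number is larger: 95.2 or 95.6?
95.6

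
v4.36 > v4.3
True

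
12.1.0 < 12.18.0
True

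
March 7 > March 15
False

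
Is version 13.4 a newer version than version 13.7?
No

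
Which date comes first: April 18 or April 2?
April 2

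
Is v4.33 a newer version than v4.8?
Yes. Version numbers are compared segment by segment as integers, not as decimals: minor version 33 > 8, so v4.33 > v4.8 (even though the decimal 4.33 < 4.8).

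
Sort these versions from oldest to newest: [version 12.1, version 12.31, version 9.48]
[version 9.48, version 12.1, version 12.31]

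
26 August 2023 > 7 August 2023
True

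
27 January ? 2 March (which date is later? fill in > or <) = <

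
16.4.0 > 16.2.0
True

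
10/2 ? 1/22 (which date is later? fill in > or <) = >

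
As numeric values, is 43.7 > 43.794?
False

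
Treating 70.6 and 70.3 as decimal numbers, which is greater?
70.6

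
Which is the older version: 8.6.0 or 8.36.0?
8.6.0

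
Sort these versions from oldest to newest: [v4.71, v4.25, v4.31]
[v4.25, v4.31, v4.71]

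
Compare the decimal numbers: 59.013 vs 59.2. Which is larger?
59.2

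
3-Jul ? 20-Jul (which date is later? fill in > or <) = <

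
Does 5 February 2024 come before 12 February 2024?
Yes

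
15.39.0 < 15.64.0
True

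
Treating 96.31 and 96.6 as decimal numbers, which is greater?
96.6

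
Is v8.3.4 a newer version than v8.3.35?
No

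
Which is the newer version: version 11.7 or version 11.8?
version 11.8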